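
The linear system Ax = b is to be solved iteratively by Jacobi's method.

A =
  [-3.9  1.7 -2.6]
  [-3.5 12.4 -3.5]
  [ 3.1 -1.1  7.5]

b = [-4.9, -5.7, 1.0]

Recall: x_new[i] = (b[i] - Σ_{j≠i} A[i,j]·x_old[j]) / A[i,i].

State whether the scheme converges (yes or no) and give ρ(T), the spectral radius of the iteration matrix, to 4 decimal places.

yes, ρ = 0.7390

Let D = diag(-3.9, 12.4, 7.5); L, U the strict triangles.
Jacobi T = -D⁻¹(L+U): T[2,0] = -(3.1)/(7.5) = -0.4133; T[2,2] = 0.
  T[0,:] = [+0.0000, +0.4359, -0.6667]
  T[1,:] = [+0.2823, +0.0000, +0.2823]
  T[2,:] = [-0.4133, +0.1467, +0.0000]
eigenvalue magnitudes: 0.7390, 0.5438, 0.1952.
ρ(T) = max|λ| = 0.7390; 0.7390 < 1, so it converges for any x₀.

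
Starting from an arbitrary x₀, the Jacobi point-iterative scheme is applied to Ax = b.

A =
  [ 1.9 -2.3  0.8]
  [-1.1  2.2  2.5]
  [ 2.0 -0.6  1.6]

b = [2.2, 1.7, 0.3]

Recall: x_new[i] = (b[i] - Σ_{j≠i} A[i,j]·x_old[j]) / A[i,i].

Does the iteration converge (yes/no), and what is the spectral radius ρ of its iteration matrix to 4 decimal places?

no, ρ = 1.3772

Write A = D+L+U with D = diag(1.9, 2.2, 1.6).
T_J = -D⁻¹(L+U): T[1,0] = -(-1.1)/(2.2) = +0.5000; T[1,1] = 0.
  T[0,:] = [+0.0000 +1.2105 -0.4211]
  T[1,:] = [+0.5000 +0.0000 -1.1364]
  T[2,:] = [-1.2500 +0.3750 +0.0000]
|eigenvalues of T|: 1.3772, 1.0914, 1.0914.
ρ = 1.3772; 1.3772 > 1: divergent.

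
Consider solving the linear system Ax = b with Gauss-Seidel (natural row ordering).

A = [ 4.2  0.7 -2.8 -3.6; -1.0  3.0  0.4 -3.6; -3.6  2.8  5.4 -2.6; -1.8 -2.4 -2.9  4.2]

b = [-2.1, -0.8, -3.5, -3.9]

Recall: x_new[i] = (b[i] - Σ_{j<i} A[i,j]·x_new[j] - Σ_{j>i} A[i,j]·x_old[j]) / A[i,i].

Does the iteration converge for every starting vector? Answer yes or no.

no

Let D = diag(4.2, 3, 5.4, 4.2); L, U the strict triangles.
T_GS = -(D+L)⁻¹U: row 0 first, T[0,1] = -(0.7)/(4.2) = -0.1667; later rows by forward substitution.
  T[0,:] = [+0.0000, -0.1667, +0.6667, +0.8571]
  T[1,:] = [+0.0000, -0.0556, +0.0889, +1.4857]
  T[2,:] = [+0.0000, -0.0823, +0.3984, +0.2825]
  T[3,:] = [+0.0000, -0.1600, +0.6116, +1.4114]
moduli |λ_i(T)| = 1.3657, 0.3797, 0.0088, 0.0000.
spectral radius ρ = 1.3657; 1.3657 > 1 ⇒ diverges.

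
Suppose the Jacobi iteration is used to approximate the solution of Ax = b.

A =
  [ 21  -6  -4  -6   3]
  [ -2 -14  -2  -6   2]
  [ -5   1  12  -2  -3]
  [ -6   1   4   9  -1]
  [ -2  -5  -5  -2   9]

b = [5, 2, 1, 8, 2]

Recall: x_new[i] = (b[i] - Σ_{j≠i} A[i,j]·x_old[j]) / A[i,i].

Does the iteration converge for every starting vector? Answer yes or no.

Let D = diag(21, -14, 12, 9, 9); L, U the strict triangles.
Jacobi T = -D⁻¹(L+U): T[4,1] = -(-5)/(9) = +0.5556; T[4,4] = 0.
  T[0,:] = [+0.0000, +0.2857, +0.1905, +0.2857, -0.1429]
  T[1,:] = [-0.1429, +0.0000, -0.1429, -0.4286, +0.1429]
  T[2,:] = [+0.4167, -0.0833, +0.0000, +0.1667, +0.2500]
  T[3,:] = [+0.6667, -0.1111, -0.4444, +0.0000, +0.1111]
  T[4,:] = [+0.2222, +0.5556, +0.5556, +0.2222, +0.0000]
|eigenvalues of T|: 0.8485, 0.4260, 0.4260, 0.4193, 0.1219.
ρ = 0.8485; 0.8485 < 1 ⇒ converges.

yes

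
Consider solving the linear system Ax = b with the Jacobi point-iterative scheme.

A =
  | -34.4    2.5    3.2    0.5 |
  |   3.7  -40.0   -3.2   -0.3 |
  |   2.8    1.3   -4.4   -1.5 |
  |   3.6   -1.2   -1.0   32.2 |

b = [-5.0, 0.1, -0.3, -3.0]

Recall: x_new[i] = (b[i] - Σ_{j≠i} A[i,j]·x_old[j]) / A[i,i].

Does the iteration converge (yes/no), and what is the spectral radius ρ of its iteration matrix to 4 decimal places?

Write A = D+L+U with D = diag(-34.4, -40, -4.4, 32.2).
Jacobi: T = -D⁻¹(L+U), T[0,3] = -(0.5)/(-34.4) = +0.0145; T[0,0] = 0.
  T[0,:] = [+0.0000 +0.0727 +0.0930 +0.0145]
  T[1,:] = [+0.0925 +0.0000 -0.0800 -0.0075]
  T[2,:] = [+0.6364 +0.2955 +0.0000 -0.3409]
  T[3,:] = [-0.1118 +0.0373 +0.0311 +0.0000]
moduli |λ_i(T)| = 0.2032, 0.1600, 0.1600, 0.0547.
ρ(T) = max|λ| = 0.2032; 0.2032 < 1 ⇒ converges.

yes, ρ = 0.2032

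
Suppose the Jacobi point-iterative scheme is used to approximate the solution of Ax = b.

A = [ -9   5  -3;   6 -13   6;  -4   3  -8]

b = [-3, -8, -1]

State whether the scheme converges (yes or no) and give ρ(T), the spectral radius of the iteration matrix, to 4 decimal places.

Split A = D + L + U, D = diag(-9, -13, -8).
T_J = -D⁻¹(L+U): T[2,1] = -(3)/(-8) = +0.3750; T[2,2] = 0.
  T[0,:] = [+0.0000, +0.5556, -0.3333]
  T[1,:] = [+0.4615, +0.0000, +0.4615]
  T[2,:] = [-0.5000, +0.3750, +0.0000]
|roots of det(T-λI)|: 0.8964, 0.4554, 0.4554.
ρ = 0.8964; 0.8964 < 1 ⇒ converges.

yes, ρ = 0.8964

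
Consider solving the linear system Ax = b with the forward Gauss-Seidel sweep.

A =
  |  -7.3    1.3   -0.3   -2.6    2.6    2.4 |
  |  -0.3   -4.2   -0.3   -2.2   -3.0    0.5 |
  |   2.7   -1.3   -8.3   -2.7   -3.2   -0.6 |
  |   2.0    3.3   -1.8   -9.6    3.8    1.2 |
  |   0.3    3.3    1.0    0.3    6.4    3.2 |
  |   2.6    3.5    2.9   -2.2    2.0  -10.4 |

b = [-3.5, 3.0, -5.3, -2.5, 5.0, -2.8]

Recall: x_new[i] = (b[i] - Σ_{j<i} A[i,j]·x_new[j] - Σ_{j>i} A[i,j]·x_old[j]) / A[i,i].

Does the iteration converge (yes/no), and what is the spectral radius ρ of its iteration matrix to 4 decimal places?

Diagonal D = diag(-7.3, -4.2, -8.3, -9.6, 6.4, -10.4); L, U strict lower/upper.
T_GS = -(D+L)⁻¹U: row 0 first, T[0,5] = -(2.4)/(-7.3) = +0.3288; later rows by forward substitution.
  T[0,:] = [+0.0000 +0.1781 -0.0411 -0.3562 +0.3562 +0.3288]
  T[1,:] = [+0.0000 -0.0127 -0.0685 -0.4984 -0.7397 +0.0956]
  T[2,:] = [+0.0000 +0.0599 -0.0026 -0.3631 -0.1538 +0.0197]
  T[3,:] = [+0.0000 +0.0215 -0.0316 -0.1774 +0.2446 +0.2227]
  T[4,:] = [+0.0000 -0.0122 +0.0391 +0.3387 +0.3773 -0.5782]
  T[5,:] = [+0.0000 +0.0501 -0.0198 -0.2553 -0.1820 -0.0384]
|λ(T)| sorted: 0.6625, 0.3228, 0.3228, 0.0945, 0.0314, 0.0000.
ρ(T) = max|λ| = 0.6625; 0.6625 < 1 ⇒ converges.

yes, ρ = 0.6625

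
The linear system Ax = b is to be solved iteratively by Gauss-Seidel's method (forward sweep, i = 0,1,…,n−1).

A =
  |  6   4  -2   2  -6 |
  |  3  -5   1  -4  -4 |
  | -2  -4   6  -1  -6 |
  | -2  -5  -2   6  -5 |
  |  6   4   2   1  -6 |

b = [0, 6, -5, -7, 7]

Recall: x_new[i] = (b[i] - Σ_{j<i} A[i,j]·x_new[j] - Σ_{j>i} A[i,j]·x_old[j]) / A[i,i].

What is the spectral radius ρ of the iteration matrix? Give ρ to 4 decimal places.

1.4778

Split A = D + L + U, D = diag(6, -5, 6, 6, -6).
GS T = -(D+L)⁻¹U: row 0 first, T[0,3] = -(2)/(6) = -0.3333; later rows by forward substitution.
  T[0,:] = [+0.0000  -0.6667  +0.3333  -0.3333  +1.0000]
  T[1,:] = [+0.0000  -0.4000  +0.4000  -1.0000  -0.2000]
  T[2,:] = [+0.0000  -0.4889  +0.3778  -0.6111  +1.2000]
  T[3,:] = [+0.0000  -0.7185  +0.5704  -1.1481  +1.4000]
  T[4,:] = [+0.0000  -1.2160  +0.8210  -1.3951  +1.5000]
moduli |λ_i(T)| = 1.4778, 0.6344, 0.6344, 0.0311, 0.0000.
spectral radius ρ = 1.4778; 1.4778 > 1 ⇒ diverges.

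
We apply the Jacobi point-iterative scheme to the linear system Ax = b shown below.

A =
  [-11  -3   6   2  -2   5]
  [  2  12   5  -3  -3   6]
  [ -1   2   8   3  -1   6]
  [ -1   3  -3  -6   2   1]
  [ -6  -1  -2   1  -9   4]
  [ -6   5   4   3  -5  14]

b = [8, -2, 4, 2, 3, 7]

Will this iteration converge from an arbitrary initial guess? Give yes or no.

A = D + L + U where D = diag(-11, 12, 8, -6, -9, 14).
T_J = -D⁻¹(L+U): T[3,1] = -(3)/(-6) = +0.5000; T[3,3] = 0.
  T[0,:] = [+0.0000  -0.2727  +0.5455  +0.1818  -0.1818  +0.4545]
  T[1,:] = [-0.1667  +0.0000  -0.4167  +0.2500  +0.2500  -0.5000]
  T[2,:] = [+0.1250  -0.2500  +0.0000  -0.3750  +0.1250  -0.7500]
  T[3,:] = [-0.1667  +0.5000  -0.5000  +0.0000  +0.3333  +0.1667]
  T[4,:] = [-0.6667  -0.1111  -0.2222  +0.1111  +0.0000  +0.4444]
  T[5,:] = [+0.4286  -0.3571  -0.2857  -0.2143  +0.3571  +0.0000]
|λ(T)| sorted: 1.1206, 0.8216, 0.8216, 0.5404, 0.2940, 0.2940.
ρ = 1.1206; 1.1206 > 1 ⇒ diverges.

no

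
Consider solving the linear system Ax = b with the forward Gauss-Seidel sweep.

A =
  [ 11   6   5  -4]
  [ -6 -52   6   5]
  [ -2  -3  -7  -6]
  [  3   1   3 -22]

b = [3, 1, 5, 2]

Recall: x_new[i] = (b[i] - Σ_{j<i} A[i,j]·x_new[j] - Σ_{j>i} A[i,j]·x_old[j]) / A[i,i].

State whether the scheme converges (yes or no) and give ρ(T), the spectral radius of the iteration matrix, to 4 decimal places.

yes, ρ = 0.3254

Write A = D+L+U with D = diag(11, -52, -7, -22).
GS T = -(D+L)⁻¹U: row 0 first, T[0,1] = -(6)/(11) = -0.5455; later rows by forward substitution.
  T[0,:] = [+0.0000 -0.5455 -0.4545 +0.3636]
  T[1,:] = [+0.0000 +0.0629 +0.1678 +0.0542]
  T[2,:] = [+0.0000 +0.1289 +0.0579 -0.9843]
  T[3,:] = [+0.0000 -0.0539 -0.0465 -0.0822]
moduli |λ_i(T)| = 0.3254, 0.1503, 0.1503, 0.0000.
spectral radius ρ = 0.3254; 0.3254 < 1 ⇒ converges.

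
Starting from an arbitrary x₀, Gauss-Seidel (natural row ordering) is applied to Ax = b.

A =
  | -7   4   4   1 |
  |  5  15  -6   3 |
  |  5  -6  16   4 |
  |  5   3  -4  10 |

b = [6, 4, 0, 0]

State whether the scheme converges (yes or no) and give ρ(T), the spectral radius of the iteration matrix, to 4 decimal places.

yes, ρ = 0.5592

Diagonal D = diag(-7, 15, 16, 10); L, U strict lower/upper.
GS T = -(D+L)⁻¹U: row 0 first, T[0,1] = -(4)/(-7) = +0.5714; later rows by forward substitution.
  T[0,:] = [+0.0000 +0.5714 +0.5714 +0.1429]
  T[1,:] = [+0.0000 -0.1905 +0.2095 -0.2476]
  T[2,:] = [+0.0000 -0.2500 -0.1000 -0.3875]
  T[3,:] = [+0.0000 -0.3286 -0.3886 -0.1521]
|eigenvalues of T|: 0.5592, 0.2917, 0.1751, 0.0000.
ρ = 0.5592; 0.5592 < 1 ⇒ converges.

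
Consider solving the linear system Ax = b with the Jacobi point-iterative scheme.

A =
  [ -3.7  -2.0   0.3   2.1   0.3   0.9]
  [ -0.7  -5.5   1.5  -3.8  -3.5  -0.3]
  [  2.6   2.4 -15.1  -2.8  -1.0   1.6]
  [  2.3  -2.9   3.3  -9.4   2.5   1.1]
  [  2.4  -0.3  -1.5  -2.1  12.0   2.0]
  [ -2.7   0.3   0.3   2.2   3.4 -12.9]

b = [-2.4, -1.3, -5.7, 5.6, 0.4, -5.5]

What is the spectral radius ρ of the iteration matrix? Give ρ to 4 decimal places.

Write A = D+L+U with D = diag(-3.7, -5.5, -15.1, -9.4, 12, -12.9).
Jacobi: T = -D⁻¹(L+U), T[5,1] = -(0.3)/(-12.9) = +0.0233; T[5,5] = 0.
  T[0,:] = [+0.0000 -0.5405 +0.0811 +0.5676 +0.0811 +0.2432]
  T[1,:] = [-0.1273 +0.0000 +0.2727 -0.6909 -0.6364 -0.0545]
  T[2,:] = [+0.1722 +0.1589 +0.0000 -0.1854 -0.0662 +0.1060]
  T[3,:] = [+0.2447 -0.3085 +0.3511 +0.0000 +0.2660 +0.1170]
  T[4,:] = [-0.2000 +0.0250 +0.1250 +0.1750 +0.0000 -0.1667]
  T[5,:] = [-0.2093 +0.0233 +0.0233 +0.1705 +0.2636 +0.0000]
|eigenvalues of T|: 0.6286, 0.5231, 0.4320, 0.3318, 0.3318, 0.1978.
spectral radius ρ = 0.6286; 0.6286 < 1, so it converges for any x₀.

0.6286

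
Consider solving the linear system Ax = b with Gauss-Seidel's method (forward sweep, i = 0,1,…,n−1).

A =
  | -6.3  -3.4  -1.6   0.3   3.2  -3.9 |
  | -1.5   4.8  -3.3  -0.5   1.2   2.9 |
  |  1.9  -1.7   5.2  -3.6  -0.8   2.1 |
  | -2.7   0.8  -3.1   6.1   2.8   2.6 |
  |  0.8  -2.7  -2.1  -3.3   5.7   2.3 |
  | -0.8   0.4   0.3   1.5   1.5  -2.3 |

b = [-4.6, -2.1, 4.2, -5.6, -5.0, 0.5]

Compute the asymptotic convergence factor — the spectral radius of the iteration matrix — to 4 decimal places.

Write A = D+L+U with D = diag(-6.3, 4.8, 5.2, 6.1, 5.7, -2.3).
T_GS = -(D+L)⁻¹U: row 0 first, T[0,3] = -(0.3)/(-6.3) = +0.0476; later rows by forward substitution.
  T[0,:] = [+0.0000 -0.5397 -0.2540 +0.0476 +0.5079 -0.6190]
  T[1,:] = [+0.0000 -0.1687 +0.6081 +0.1190 -0.0913 -0.7976]
  T[2,:] = [+0.0000 +0.1421 +0.2916 +0.7138 -0.0616 -0.4384]
  T[3,:] = [+0.0000 -0.1446 -0.0440 +0.3682 -0.2535 -0.8184]
  T[4,:] = [+0.0000 -0.0355 +0.4057 +0.5259 -0.2840 -1.3298]
  T[5,:] = [+0.0000 +0.0595 +0.4680 +0.6804 -0.5511 -1.3816]
eigenvalue magnitudes: 1.4226, 0.4841, 0.4841, 0.3193, 0.1554, 0.0000.
ρ(T) = max|λ| = 1.4226; 1.4226 > 1: divergent.

1.4226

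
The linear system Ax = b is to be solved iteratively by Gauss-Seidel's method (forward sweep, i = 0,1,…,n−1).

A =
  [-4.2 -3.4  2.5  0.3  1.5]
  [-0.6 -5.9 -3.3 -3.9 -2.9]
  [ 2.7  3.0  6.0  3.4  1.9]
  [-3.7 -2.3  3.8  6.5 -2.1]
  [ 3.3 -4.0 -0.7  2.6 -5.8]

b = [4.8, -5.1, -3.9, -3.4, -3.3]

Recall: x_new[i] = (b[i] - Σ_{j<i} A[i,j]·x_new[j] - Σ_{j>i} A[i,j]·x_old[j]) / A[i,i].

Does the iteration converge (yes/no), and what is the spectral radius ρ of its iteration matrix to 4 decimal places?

Split A = D + L + U, D = diag(-4.2, -5.9, 6, 6.5, -5.8).
Gauss-Seidel: T = -(D+L)⁻¹U, row 0 first, T[0,3] = -(0.3)/(-4.2) = +0.0714; later rows by forward substitution.
  T[0,:] = [+0.0000 -0.8095 +0.5952 +0.0714 +0.3571]
  T[1,:] = [+0.0000 +0.0823 -0.6199 -0.6683 -0.5278]
  T[2,:] = [+0.0000 +0.3231 +0.0421 -0.2647 -0.2135]
  T[3,:] = [+0.0000 -0.6206 +0.0949 -0.0411 +0.4644]
  T[4,:] = [+0.0000 -0.8346 +0.8036 +0.5151 +0.8012]
eigenvalue magnitudes: 1.2090, 0.6124, 0.4345, 0.1466, 0.0000.
spectral radius ρ = 1.2090; 1.2090 > 1, so it fails to converge.

no, ρ = 1.2090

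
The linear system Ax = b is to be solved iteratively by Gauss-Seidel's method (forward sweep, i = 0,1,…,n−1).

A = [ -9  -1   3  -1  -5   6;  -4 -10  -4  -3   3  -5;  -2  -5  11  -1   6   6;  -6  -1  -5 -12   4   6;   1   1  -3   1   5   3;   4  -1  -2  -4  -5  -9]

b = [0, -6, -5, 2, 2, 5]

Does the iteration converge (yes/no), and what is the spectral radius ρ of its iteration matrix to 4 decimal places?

A = D + L + U where D = diag(-9, -10, 11, -12, 5, -9).
T_GS = -(D+L)⁻¹U: row 0 first, T[0,5] = -(6)/(-9) = +0.6667; later rows by forward substitution.
  T[0,:] = [+0.0000 -0.1111 +0.3333 -0.1111 -0.5556 +0.6667]
  T[1,:] = [+0.0000 +0.0444 -0.5333 -0.2556 +0.5222 -0.7667]
  T[2,:] = [+0.0000 +0.0000 -0.1818 -0.0455 -0.4091 -0.7727]
  T[3,:] = [+0.0000 +0.0519 -0.0465 +0.0958 +0.7380 +0.5525]
  T[4,:] = [+0.0000 +0.0030 -0.0598 +0.0269 -0.3864 -1.1541]
  T[5,:] = [+0.0000 -0.0790 +0.3017 -0.0684 -0.3274 +0.9488]
|eigenvalues of T|: 1.1538, 0.3268, 0.3268, 0.0656, 0.0444, 0.0000.
spectral radius ρ = 1.1538; 1.1538 > 1, so it fails to converge.

no, ρ = 1.1538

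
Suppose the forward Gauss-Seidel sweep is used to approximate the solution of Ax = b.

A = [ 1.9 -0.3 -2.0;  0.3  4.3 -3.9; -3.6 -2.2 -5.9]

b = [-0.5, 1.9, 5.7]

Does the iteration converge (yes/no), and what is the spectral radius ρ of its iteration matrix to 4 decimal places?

Diagonal D = diag(1.9, 4.3, -5.9); L, U strict lower/upper.
GS T = -(D+L)⁻¹U: row 0 first, T[0,2] = -(-2)/(1.9) = +1.0526; later rows by forward substitution.
  T[0,:] = [+0.0000, +0.1579, +1.0526]
  T[1,:] = [+0.0000, -0.0110, +0.8335]
  T[2,:] = [+0.0000, -0.0922, -0.9531]
moduli |λ_i(T)| = 0.8628, 0.1013, 0.0000.
ρ(T) = max|λ| = 0.8628; 0.8628 < 1 ⇒ converges.

yes, ρ = 0.8628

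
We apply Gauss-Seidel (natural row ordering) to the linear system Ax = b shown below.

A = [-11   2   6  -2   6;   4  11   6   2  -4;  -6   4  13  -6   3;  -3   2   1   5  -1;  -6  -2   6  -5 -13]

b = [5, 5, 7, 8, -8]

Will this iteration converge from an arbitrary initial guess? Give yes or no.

yes

Write A = D+L+U with D = diag(-11, 11, 13, 5, -13).
Gauss-Seidel: T = -(D+L)⁻¹U, row 0 first, T[0,3] = -(-2)/(-11) = -0.1818; later rows by forward substitution.
  T[0,:] = [+0.0000 +0.1818 +0.5455 -0.1818 +0.5455]
  T[1,:] = [+0.0000 -0.0661 -0.7438 -0.1157 +0.1653]
  T[2,:] = [+0.0000 +0.1043 +0.4806 +0.4132 -0.0299]
  T[3,:] = [+0.0000 +0.1147 +0.5287 -0.1455 +0.4671]
  T[4,:] = [+0.0000 -0.0697 -0.1188 +0.3484 -0.4706]
eigenvalue magnitudes: 0.8273, 0.6123, 0.0913, 0.0913, 0.0000.
ρ(T) = max|λ| = 0.8273; 0.8273 < 1: convergent.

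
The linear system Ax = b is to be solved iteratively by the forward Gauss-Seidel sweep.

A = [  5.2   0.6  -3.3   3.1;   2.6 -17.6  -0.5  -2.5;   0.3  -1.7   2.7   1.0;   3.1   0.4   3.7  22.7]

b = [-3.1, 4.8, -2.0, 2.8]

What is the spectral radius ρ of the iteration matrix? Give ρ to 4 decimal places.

0.2669

A = D + L + U where D = diag(5.2, -17.6, 2.7, 22.7).
GS T = -(D+L)⁻¹U: row 0 first, T[0,3] = -(3.1)/(5.2) = -0.5962; later rows by forward substitution.
  T[0,:] = [+0.0000, -0.1154, +0.6346, -0.5962]
  T[1,:] = [+0.0000, -0.0170, +0.0653, -0.2301]
  T[2,:] = [+0.0000, +0.0021, -0.0294, -0.4490]
  T[3,:] = [+0.0000, +0.0157, -0.0830, +0.1587]
eigenvalue magnitudes: 0.2669, 0.1506, 0.0041, 0.0000.
ρ = 0.2669; 0.2669 < 1: convergent.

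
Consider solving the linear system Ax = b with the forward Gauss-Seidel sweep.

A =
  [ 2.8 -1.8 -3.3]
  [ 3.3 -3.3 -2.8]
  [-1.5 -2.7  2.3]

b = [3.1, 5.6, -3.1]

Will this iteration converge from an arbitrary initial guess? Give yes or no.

Diagonal D = diag(2.8, -3.3, 2.3); L, U strict lower/upper.
Gauss-Seidel: T = -(D+L)⁻¹U, row 0 first, T[0,1] = -(-1.8)/(2.8) = +0.6429; later rows by forward substitution.
  T[0,:] = [+0.0000  +0.6429  +1.1786]
  T[1,:] = [+0.0000  +0.6429  +0.3301]
  T[2,:] = [+0.0000  +1.1739  +1.1561]
eigenvalue magnitudes: 1.5728, 0.2262, 0.0000.
ρ(T) = max|λ| = 1.5728; 1.5728 > 1 ⇒ diverges.

no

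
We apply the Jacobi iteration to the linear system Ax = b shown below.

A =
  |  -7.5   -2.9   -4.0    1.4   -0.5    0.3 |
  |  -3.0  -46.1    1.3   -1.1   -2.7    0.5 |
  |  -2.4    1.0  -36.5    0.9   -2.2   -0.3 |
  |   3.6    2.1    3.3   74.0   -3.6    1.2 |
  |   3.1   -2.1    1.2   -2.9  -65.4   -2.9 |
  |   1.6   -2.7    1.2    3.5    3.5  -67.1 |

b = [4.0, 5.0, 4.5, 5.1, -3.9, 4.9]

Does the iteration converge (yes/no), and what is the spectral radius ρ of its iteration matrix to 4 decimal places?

Split A = D + L + U, D = diag(-7.5, -46.1, -36.5, 74, -65.4, -67.1).
T_J = -D⁻¹(L+U): T[1,3] = -(-1.1)/(-46.1) = -0.0239; T[1,1] = 0.
  T[0,:] = [+0.0000, -0.3867, -0.5333, +0.1867, -0.0667, +0.0400]
  T[1,:] = [-0.0651, +0.0000, +0.0282, -0.0239, -0.0586, +0.0108]
  T[2,:] = [-0.0658, +0.0274, +0.0000, +0.0247, -0.0603, -0.0082]
  T[3,:] = [-0.0486, -0.0284, -0.0446, +0.0000, +0.0486, -0.0162]
  T[4,:] = [+0.0474, -0.0321, +0.0183, -0.0443, +0.0000, -0.0443]
  T[5,:] = [+0.0238, -0.0402, +0.0179, +0.0522, +0.0522, +0.0000]
moduli |λ_i(T)| = 0.2701, 0.1660, 0.0784, 0.0784, 0.0680, 0.0680.
ρ = 0.2701; 0.2701 < 1, so it converges for any x₀.

yes, ρ = 0.2701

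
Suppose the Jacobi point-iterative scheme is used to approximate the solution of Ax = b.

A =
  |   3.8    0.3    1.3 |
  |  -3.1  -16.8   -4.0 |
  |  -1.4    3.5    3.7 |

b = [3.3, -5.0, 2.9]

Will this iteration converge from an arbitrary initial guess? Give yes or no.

Let D = diag(3.8, -16.8, 3.7); L, U the strict triangles.
T_J = -D⁻¹(L+U): T[0,2] = -(1.3)/(3.8) = -0.3421; T[0,0] = 0.
  T[0,:] = [+0.0000, -0.0789, -0.3421]
  T[1,:] = [-0.1845, +0.0000, -0.2381]
  T[2,:] = [+0.3784, -0.9459, +0.0000]
|λ(T)| sorted: 0.4712, 0.3341, 0.3341.
spectral radius ρ = 0.4712; 0.4712 < 1, so it converges for any x₀.

yes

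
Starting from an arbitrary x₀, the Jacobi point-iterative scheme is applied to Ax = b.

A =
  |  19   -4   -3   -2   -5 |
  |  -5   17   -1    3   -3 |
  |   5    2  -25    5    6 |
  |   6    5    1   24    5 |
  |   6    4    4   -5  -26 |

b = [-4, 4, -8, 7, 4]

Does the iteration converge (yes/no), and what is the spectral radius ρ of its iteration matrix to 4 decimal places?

Diagonal D = diag(19, 17, -25, 24, -26); L, U strict lower/upper.
Jacobi: T = -D⁻¹(L+U), T[4,3] = -(-5)/(-26) = -0.1923; T[4,4] = 0.
  T[0,:] = [+0.0000  +0.2105  +0.1579  +0.1053  +0.2632]
  T[1,:] = [+0.2941  +0.0000  +0.0588  -0.1765  +0.1765]
  T[2,:] = [+0.2000  +0.0800  +0.0000  +0.2000  +0.2400]
  T[3,:] = [-0.2500  -0.2083  -0.0417  +0.0000  -0.2083]
  T[4,:] = [+0.2308  +0.1538  +0.1538  -0.1923  +0.0000]
moduli |λ_i(T)| = 0.5937, 0.2737, 0.2737, 0.1461, 0.0973.
spectral radius ρ = 0.5937; 0.5937 < 1, so it converges for any x₀.

yes, ρ = 0.5937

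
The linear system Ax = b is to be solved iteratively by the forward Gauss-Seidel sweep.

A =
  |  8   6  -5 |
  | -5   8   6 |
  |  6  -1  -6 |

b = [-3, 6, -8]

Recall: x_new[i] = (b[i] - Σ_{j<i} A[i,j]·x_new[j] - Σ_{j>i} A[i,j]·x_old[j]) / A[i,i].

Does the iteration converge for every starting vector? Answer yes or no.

yes

Split A = D + L + U, D = diag(8, 8, -6).
GS T = -(D+L)⁻¹U: row 0 first, T[0,2] = -(-5)/(8) = +0.6250; later rows by forward substitution.
  T[0,:] = [+0.0000  -0.7500  +0.6250]
  T[1,:] = [+0.0000  -0.4688  -0.3594]
  T[2,:] = [+0.0000  -0.6719  +0.6849]
eigenvalue magnitudes: 0.8658, 0.6497, 0.0000.
spectral radius ρ = 0.8658; 0.8658 < 1 ⇒ converges.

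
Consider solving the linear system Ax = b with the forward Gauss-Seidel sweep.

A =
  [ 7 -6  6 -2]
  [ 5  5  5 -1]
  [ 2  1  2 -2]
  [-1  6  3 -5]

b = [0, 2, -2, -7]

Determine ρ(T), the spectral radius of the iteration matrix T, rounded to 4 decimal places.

A = D + L + U where D = diag(7, 5, 2, -5).
GS T = -(D+L)⁻¹U: row 0 first, T[0,2] = -(6)/(7) = -0.8571; later rows by forward substitution.
  T[0,:] = [+0.0000 +0.8571 -0.8571 +0.2857]
  T[1,:] = [+0.0000 -0.8571 -0.1429 -0.0857]
  T[2,:] = [+0.0000 -0.4286 +0.9286 +0.7571]
  T[3,:] = [+0.0000 -1.4571 +0.5571 +0.2943]
moduli |λ_i(T)| = 1.4225, 0.9268, 0.1300, 0.0000.
ρ = 1.4225; 1.4225 > 1 ⇒ diverges.

1.4225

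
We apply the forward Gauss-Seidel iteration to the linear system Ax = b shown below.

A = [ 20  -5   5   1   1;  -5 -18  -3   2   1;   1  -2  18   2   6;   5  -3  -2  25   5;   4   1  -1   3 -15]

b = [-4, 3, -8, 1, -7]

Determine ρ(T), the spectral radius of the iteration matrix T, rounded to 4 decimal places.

0.1548

A = D + L + U where D = diag(20, -18, 18, 25, -15).
GS T = -(D+L)⁻¹U: row 0 first, T[0,2] = -(5)/(20) = -0.2500; later rows by forward substitution.
  T[0,:] = [+0.0000  +0.2500  -0.2500  -0.0500  -0.0500]
  T[1,:] = [+0.0000  -0.0694  -0.0972  +0.1250  +0.0694]
  T[2,:] = [+0.0000  -0.0216  +0.0031  -0.0944  -0.3228]
  T[3,:] = [+0.0000  -0.0601  +0.0386  +0.0174  -0.2075]
  T[4,:] = [+0.0000  +0.0515  -0.0656  +0.0048  -0.0287]
moduli |λ_i(T)| = 0.1548, 0.1249, 0.1249, 0.1023, 0.0000.
spectral radius ρ = 0.1548; 0.1548 < 1, so it converges for any x₀.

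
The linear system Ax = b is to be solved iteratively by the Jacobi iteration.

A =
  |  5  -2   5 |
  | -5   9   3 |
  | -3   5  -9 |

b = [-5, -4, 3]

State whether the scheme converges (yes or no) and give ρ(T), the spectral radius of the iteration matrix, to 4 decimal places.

A = D + L + U where D = diag(5, 9, -9).
Jacobi: T = -D⁻¹(L+U), T[1,2] = -(3)/(9) = -0.3333; T[1,1] = 0.
  T[0,:] = [+0.0000, +0.4000, -1.0000]
  T[1,:] = [+0.5556, +0.0000, -0.3333]
  T[2,:] = [-0.3333, +0.5556, +0.0000]
moduli |λ_i(T)| = 0.8299, 0.5642, 0.5642.
spectral radius ρ = 0.8299; 0.8299 < 1, so it converges for any x₀.

yes, ρ = 0.8299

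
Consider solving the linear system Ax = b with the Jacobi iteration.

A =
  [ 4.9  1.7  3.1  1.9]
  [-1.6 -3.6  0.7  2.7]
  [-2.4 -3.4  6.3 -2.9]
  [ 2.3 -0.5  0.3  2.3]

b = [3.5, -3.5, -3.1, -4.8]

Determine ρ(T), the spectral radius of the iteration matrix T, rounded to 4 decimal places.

Let D = diag(4.9, -3.6, 6.3, 2.3); L, U the strict triangles.
T_J = -D⁻¹(L+U): T[0,2] = -(3.1)/(4.9) = -0.6327; T[0,0] = 0.
  T[0,:] = [+0.0000 -0.3469 -0.6327 -0.3878]
  T[1,:] = [-0.4444 +0.0000 +0.1944 +0.7500]
  T[2,:] = [+0.3810 +0.5397 +0.0000 +0.4603]
  T[3,:] = [-1.0000 +0.2174 -0.1304 +0.0000]
|roots of det(T-λI)|: 1.1611, 0.7097, 0.7097, 0.5433.
ρ = 1.1611; 1.1611 > 1 ⇒ diverges.

1.1611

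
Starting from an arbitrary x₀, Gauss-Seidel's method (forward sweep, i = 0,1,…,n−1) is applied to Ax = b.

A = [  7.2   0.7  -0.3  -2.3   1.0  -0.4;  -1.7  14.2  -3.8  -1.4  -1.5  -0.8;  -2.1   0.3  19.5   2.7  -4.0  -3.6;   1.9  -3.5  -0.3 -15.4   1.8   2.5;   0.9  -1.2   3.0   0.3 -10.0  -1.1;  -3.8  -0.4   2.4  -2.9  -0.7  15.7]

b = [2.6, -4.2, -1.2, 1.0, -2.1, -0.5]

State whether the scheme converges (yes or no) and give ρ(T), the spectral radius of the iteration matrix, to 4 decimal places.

Diagonal D = diag(7.2, 14.2, 19.5, -15.4, -10, 15.7); L, U strict lower/upper.
Gauss-Seidel: T = -(D+L)⁻¹U, row 0 first, T[0,2] = -(-0.3)/(7.2) = +0.0417; later rows by forward substitution.
  T[0,:] = [+0.0000  -0.0972  +0.0417  +0.3194  -0.1389  +0.0556]
  T[1,:] = [+0.0000  -0.0116  +0.2726  +0.1368  +0.0890  +0.0630]
  T[2,:] = [+0.0000  -0.0103  +0.0003  -0.1062  +0.1888  +0.1896]
  T[3,:] = [+0.0000  -0.0091  -0.0568  +0.0104  +0.0758  +0.1512]
  T[4,:] = [+0.0000  -0.0107  -0.0306  -0.0192  +0.0357  -0.0511]
  T[5,:] = [+0.0000  -0.0244  +0.0051  +0.0981  -0.0446  +0.0117]
|eigenvalues of T|: 0.1832, 0.1303, 0.1303, 0.1292, 0.0279, 0.0000.
ρ(T) = max|λ| = 0.1832; 0.1832 < 1 ⇒ converges.

yes, ρ = 0.1832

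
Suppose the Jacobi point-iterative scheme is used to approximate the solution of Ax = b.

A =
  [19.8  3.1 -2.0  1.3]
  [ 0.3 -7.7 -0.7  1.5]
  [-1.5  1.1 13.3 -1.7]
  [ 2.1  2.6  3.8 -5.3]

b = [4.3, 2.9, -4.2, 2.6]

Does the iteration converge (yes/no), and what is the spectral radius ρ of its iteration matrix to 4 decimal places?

Split A = D + L + U, D = diag(19.8, -7.7, 13.3, -5.3).
T_J = -D⁻¹(L+U): T[2,1] = -(1.1)/(13.3) = -0.0827; T[2,2] = 0.
  T[0,:] = [+0.0000 -0.1566 +0.1010 -0.0657]
  T[1,:] = [+0.0390 +0.0000 -0.0909 +0.1948]
  T[2,:] = [+0.1128 -0.0827 +0.0000 +0.1278]
  T[3,:] = [+0.3962 +0.4906 +0.7170 +0.0000]
|eigenvalues of T|: 0.4766, 0.2839, 0.2839, 0.0520.
ρ(T) = max|λ| = 0.4766; 0.4766 < 1 ⇒ converges.

yes, ρ = 0.4766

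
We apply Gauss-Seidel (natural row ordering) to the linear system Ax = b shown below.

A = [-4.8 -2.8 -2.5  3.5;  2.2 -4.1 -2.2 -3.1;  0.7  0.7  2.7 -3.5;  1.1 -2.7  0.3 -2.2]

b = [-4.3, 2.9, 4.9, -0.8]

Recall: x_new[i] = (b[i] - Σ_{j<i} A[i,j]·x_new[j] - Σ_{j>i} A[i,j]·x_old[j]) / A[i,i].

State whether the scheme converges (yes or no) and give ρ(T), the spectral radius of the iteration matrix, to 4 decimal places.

no, ρ = 1.5870

A = D + L + U where D = diag(-4.8, -4.1, 2.7, -2.2).
T_GS = -(D+L)⁻¹U: row 0 first, T[0,3] = -(3.5)/(-4.8) = +0.7292; later rows by forward substitution.
  T[0,:] = [+0.0000 -0.5833 -0.5208 +0.7292]
  T[1,:] = [+0.0000 -0.3130 -0.8161 -0.3648]
  T[2,:] = [+0.0000 +0.2324 +0.3466 +1.2018]
  T[3,:] = [+0.0000 +0.1242 +0.7884 +0.9762]
eigenvalue magnitudes: 1.5870, 0.3575, 0.3575, 0.0000.
spectral radius ρ = 1.5870; 1.5870 > 1, so it fails to converge.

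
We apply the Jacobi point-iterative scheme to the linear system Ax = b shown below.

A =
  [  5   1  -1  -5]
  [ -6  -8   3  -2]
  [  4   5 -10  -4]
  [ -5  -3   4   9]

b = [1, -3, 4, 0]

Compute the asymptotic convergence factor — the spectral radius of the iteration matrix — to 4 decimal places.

Diagonal D = diag(5, -8, -10, 9); L, U strict lower/upper.
Jacobi: T = -D⁻¹(L+U), T[1,3] = -(-2)/(-8) = -0.2500; T[1,1] = 0.
  T[0,:] = [+0.0000  -0.2000  +0.2000  +1.0000]
  T[1,:] = [-0.7500  +0.0000  +0.3750  -0.2500]
  T[2,:] = [+0.4000  +0.5000  +0.0000  -0.4000]
  T[3,:] = [+0.5556  +0.3333  -0.4444  +0.0000]
|eigenvalues of T|: 1.2528, 0.7189, 0.3437, 0.3437.
ρ = 1.2528; 1.2528 > 1 ⇒ diverges.

1.2528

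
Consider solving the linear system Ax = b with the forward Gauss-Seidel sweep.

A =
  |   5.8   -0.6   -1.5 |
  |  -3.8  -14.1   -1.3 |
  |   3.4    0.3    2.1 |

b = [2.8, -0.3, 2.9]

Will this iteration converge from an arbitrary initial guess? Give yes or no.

A = D + L + U where D = diag(5.8, -14.1, 2.1).
T_GS = -(D+L)⁻¹U: row 0 first, T[0,2] = -(-1.5)/(5.8) = +0.2586; later rows by forward substitution.
  T[0,:] = [+0.0000  +0.1034  +0.2586]
  T[1,:] = [+0.0000  -0.0279  -0.1619]
  T[2,:] = [+0.0000  -0.1635  -0.3956]
|eigenvalues of T|: 0.4572, 0.0338, 0.0000.
spectral radius ρ = 0.4572; 0.4572 < 1, so it converges for any x₀.

yes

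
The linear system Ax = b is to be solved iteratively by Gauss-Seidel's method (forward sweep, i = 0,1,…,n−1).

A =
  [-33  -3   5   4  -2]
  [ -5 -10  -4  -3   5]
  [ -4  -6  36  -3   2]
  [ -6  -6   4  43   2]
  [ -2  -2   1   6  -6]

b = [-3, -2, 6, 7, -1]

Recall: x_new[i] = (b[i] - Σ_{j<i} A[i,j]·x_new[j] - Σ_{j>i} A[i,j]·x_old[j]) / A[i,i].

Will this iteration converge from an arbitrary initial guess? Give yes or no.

Let D = diag(-33, -10, 36, 43, -6); L, U the strict triangles.
T_GS = -(D+L)⁻¹U: row 0 first, T[0,1] = -(-3)/(-33) = -0.0909; later rows by forward substitution.
  T[0,:] = [+0.0000  -0.0909  +0.1515  +0.1212  -0.0606]
  T[1,:] = [+0.0000  +0.0455  -0.4758  -0.3606  +0.5303]
  T[2,:] = [+0.0000  -0.0025  -0.0625  +0.0367  +0.0261]
  T[3,:] = [+0.0000  -0.0061  -0.0394  -0.0368  +0.0166]
  T[4,:] = [+0.0000  +0.0086  +0.0582  +0.0491  -0.1356]
moduli |λ_i(T)| = 0.1873, 0.0836, 0.0548, 0.0548, 0.0000.
ρ(T) = max|λ| = 0.1873; 0.1873 < 1: convergent.

yes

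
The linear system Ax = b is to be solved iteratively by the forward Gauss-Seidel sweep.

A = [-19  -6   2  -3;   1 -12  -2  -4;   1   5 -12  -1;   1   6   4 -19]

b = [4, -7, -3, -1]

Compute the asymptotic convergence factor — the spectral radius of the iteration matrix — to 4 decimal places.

Split A = D + L + U, D = diag(-19, -12, -12, -19).
T_GS = -(D+L)⁻¹U: row 0 first, T[0,2] = -(2)/(-19) = +0.1053; later rows by forward substitution.
  T[0,:] = [+0.0000, -0.3158, +0.1053, -0.1579]
  T[1,:] = [+0.0000, -0.0263, -0.1579, -0.3465]
  T[2,:] = [+0.0000, -0.0373, -0.0570, -0.2409]
  T[3,:] = [+0.0000, -0.0328, -0.0563, -0.1684]
|eigenvalues of T|: 0.3044, 0.0275, 0.0275, 0.0000.
spectral radius ρ = 0.3044; 0.3044 < 1: convergent.

0.3044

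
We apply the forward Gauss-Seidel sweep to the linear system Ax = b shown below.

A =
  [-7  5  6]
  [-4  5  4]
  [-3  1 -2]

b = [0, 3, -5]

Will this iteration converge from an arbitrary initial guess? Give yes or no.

Let D = diag(-7, 5, -2); L, U the strict triangles.
GS T = -(D+L)⁻¹U: row 0 first, T[0,1] = -(5)/(-7) = +0.7143; later rows by forward substitution.
  T[0,:] = [+0.0000, +0.7143, +0.8571]
  T[1,:] = [+0.0000, +0.5714, -0.1143]
  T[2,:] = [+0.0000, -0.7857, -1.3429]
moduli |λ_i(T)| = 1.3887, 0.6172, 0.0000.
ρ(T) = max|λ| = 1.3887; 1.3887 > 1, so it fails to converge.

no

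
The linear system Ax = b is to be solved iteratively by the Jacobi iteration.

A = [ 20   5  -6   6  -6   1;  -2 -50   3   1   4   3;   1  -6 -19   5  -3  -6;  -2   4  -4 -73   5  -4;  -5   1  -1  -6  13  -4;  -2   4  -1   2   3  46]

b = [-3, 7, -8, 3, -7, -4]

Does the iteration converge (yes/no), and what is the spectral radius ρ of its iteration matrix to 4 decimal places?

yes, ρ = 0.4309

Write A = D+L+U with D = diag(20, -50, -19, -73, 13, 46).
T_J = -D⁻¹(L+U): T[4,2] = -(-1)/(13) = +0.0769; T[4,4] = 0.
  T[0,:] = [+0.0000  -0.2500  +0.3000  -0.3000  +0.3000  -0.0500]
  T[1,:] = [-0.0400  +0.0000  +0.0600  +0.0200  +0.0800  +0.0600]
  T[2,:] = [+0.0526  -0.3158  +0.0000  +0.2632  -0.1579  -0.3158]
  T[3,:] = [-0.0274  +0.0548  -0.0548  +0.0000  +0.0685  -0.0548]
  T[4,:] = [+0.3846  -0.0769  +0.0769  +0.4615  +0.0000  +0.3077]
  T[5,:] = [+0.0435  -0.0870  +0.0217  -0.0435  -0.0652  +0.0000]
|roots of det(T-λI)|: 0.4309, 0.2710, 0.2011, 0.2011, 0.0907, 0.0907.
ρ = 0.4309; 0.4309 < 1: convergent.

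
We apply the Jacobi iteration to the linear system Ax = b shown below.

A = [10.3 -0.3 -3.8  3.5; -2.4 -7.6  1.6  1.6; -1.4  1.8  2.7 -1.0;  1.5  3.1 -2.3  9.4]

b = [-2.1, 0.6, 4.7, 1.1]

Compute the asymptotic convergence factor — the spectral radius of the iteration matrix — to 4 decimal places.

Diagonal D = diag(10.3, -7.6, 2.7, 9.4); L, U strict lower/upper.
T_J = -D⁻¹(L+U): T[0,3] = -(3.5)/(10.3) = -0.3398; T[0,0] = 0.
  T[0,:] = [+0.0000 +0.0291 +0.3689 -0.3398]
  T[1,:] = [-0.3158 +0.0000 +0.2105 +0.2105]
  T[2,:] = [+0.5185 -0.6667 +0.0000 +0.3704]
  T[3,:] = [-0.1596 -0.3298 +0.2447 +0.0000]
|roots of det(T-λI)|: 0.6004, 0.4042, 0.4042, 0.4013.
ρ = 0.6004; 0.6004 < 1: convergent.

0.6004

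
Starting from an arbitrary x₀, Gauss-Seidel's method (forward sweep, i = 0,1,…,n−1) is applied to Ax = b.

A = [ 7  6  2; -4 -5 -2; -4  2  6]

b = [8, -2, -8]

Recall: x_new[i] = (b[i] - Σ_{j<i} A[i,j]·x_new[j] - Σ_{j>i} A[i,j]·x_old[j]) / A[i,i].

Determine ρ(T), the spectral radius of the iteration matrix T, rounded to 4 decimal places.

0.8283

A = D + L + U where D = diag(7, -5, 6).
T_GS = -(D+L)⁻¹U: row 0 first, T[0,1] = -(6)/(7) = -0.8571; later rows by forward substitution.
  T[0,:] = [+0.0000  -0.8571  -0.2857]
  T[1,:] = [+0.0000  +0.6857  -0.1714]
  T[2,:] = [+0.0000  -0.8000  -0.1333]
eigenvalue magnitudes: 0.8283, 0.2759, 0.0000.
ρ(T) = max|λ| = 0.8283; 0.8283 < 1: convergent.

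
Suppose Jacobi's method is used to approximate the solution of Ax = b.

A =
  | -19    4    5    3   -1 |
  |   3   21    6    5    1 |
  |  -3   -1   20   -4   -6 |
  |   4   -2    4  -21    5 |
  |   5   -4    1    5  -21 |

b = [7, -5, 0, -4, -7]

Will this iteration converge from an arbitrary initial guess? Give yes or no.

yes

Diagonal D = diag(-19, 21, 20, -21, -21); L, U strict lower/upper.
T_J = -D⁻¹(L+U): T[3,4] = -(5)/(-21) = +0.2381; T[3,3] = 0.
  T[0,:] = [+0.0000 +0.2105 +0.2632 +0.1579 -0.0526]
  T[1,:] = [-0.1429 +0.0000 -0.2857 -0.2381 -0.0476]
  T[2,:] = [+0.1500 +0.0500 +0.0000 +0.2000 +0.3000]
  T[3,:] = [+0.1905 -0.0952 +0.1905 +0.0000 +0.2381]
  T[4,:] = [+0.2381 -0.1905 +0.0476 +0.2381 +0.0000]
eigenvalue magnitudes: 0.5411, 0.2965, 0.2965, 0.2340, 0.0564.
spectral radius ρ = 0.5411; 0.5411 < 1 ⇒ converges.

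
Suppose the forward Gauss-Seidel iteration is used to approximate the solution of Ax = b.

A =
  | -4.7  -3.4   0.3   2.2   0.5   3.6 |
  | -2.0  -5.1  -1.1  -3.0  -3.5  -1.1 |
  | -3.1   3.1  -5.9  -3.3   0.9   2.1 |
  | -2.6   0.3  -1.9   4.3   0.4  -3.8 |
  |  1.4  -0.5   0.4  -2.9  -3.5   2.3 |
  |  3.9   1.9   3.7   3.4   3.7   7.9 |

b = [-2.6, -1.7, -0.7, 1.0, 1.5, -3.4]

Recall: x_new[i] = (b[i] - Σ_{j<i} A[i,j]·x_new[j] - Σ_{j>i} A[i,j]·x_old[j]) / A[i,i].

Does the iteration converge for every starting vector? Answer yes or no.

no

Diagonal D = diag(-4.7, -5.1, -5.9, 4.3, -3.5, 7.9); L, U strict lower/upper.
Gauss-Seidel: T = -(D+L)⁻¹U, row 0 first, T[0,3] = -(2.2)/(-4.7) = +0.4681; later rows by forward substitution.
  T[0,:] = [+0.0000 -0.7234 +0.0638 +0.4681 +0.1064 +0.7660]
  T[1,:] = [+0.0000 +0.2837 -0.2407 -0.7718 -0.7280 -0.5161]
  T[2,:] = [+0.0000 +0.5292 -0.1600 -1.2108 -0.2859 -0.3177]
  T[3,:] = [+0.0000 -0.2234 -0.0153 -0.1981 -0.1042 +1.2425]
  T[4,:] = [+0.0000 -0.0843 +0.0543 +0.3233 +0.2002 -0.0286]
  T[5,:] = [+0.0000 +0.1767 +0.0825 +0.4555 +0.2075 -0.6266]
|eigenvalues of T|: 1.2418, 0.3800, 0.3800, 0.1212, 0.1212, 0.0000.
ρ = 1.2418; 1.2418 > 1, so it fails to converge.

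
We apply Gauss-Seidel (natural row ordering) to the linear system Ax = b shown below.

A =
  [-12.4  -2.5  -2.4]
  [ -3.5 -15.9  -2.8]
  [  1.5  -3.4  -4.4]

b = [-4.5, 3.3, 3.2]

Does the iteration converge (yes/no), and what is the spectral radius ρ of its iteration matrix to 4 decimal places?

yes, ρ = 0.1581

Write A = D+L+U with D = diag(-12.4, -15.9, -4.4).
GS T = -(D+L)⁻¹U: row 0 first, T[0,1] = -(-2.5)/(-12.4) = -0.2016; later rows by forward substitution.
  T[0,:] = [+0.0000 -0.2016 -0.1935]
  T[1,:] = [+0.0000 +0.0444 -0.1335]
  T[2,:] = [+0.0000 -0.1030 +0.0372]
|roots of det(T-λI)|: 0.1581, 0.0766, 0.0000.
spectral radius ρ = 0.1581; 0.1581 < 1: convergent.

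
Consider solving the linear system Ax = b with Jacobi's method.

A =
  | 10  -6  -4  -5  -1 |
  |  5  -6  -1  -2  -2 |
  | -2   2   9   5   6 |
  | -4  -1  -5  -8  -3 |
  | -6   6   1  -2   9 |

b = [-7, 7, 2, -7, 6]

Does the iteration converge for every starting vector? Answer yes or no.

Split A = D + L + U, D = diag(10, -6, 9, -8, 9).
T_J = -D⁻¹(L+U): T[1,4] = -(-2)/(-6) = -0.3333; T[1,1] = 0.
  T[0,:] = [+0.0000 +0.6000 +0.4000 +0.5000 +0.1000]
  T[1,:] = [+0.8333 +0.0000 -0.1667 -0.3333 -0.3333]
  T[2,:] = [+0.2222 -0.2222 +0.0000 -0.5556 -0.6667]
  T[3,:] = [-0.5000 -0.1250 -0.6250 +0.0000 -0.3750]
  T[4,:] = [+0.6667 -0.6667 -0.1111 +0.2222 +0.0000]
|λ(T)| sorted: 1.3830, 0.8517, 0.6266, 0.6266, 0.4836.
spectral radius ρ = 1.3830; 1.3830 > 1: divergent.

no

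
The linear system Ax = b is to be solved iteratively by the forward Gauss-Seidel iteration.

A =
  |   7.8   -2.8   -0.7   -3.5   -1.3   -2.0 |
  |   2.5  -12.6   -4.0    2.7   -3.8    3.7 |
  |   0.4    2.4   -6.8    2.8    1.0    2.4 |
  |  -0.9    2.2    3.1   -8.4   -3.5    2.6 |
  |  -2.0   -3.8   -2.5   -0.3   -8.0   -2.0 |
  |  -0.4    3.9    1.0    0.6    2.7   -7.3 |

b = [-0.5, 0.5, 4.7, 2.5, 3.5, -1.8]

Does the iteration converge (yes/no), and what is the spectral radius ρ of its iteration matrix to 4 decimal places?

Split A = D + L + U, D = diag(7.8, -12.6, -6.8, -8.4, -8, -7.3).
GS T = -(D+L)⁻¹U: row 0 first, T[0,1] = -(-2.8)/(7.8) = +0.3590; later rows by forward substitution.
  T[0,:] = [+0.0000, +0.3590, +0.0897, +0.4487, +0.1667, +0.2564]
  T[1,:] = [+0.0000, +0.0712, -0.2997, +0.3033, -0.2685, +0.3445]
  T[2,:] = [+0.0000, +0.0463, -0.1005, +0.5452, +0.0621, +0.4896]
  T[3,:] = [+0.0000, -0.0027, -0.1252, +0.2326, -0.4819, +0.5530]
  T[4,:] = [+0.0000, -0.1379, +0.1560, -0.4354, +0.0845, -0.6515]
  T[5,:] = [+0.0000, -0.0265, -0.1314, +0.0702, -0.1524, +0.0416]
|λ(T)| sorted: 0.6359, 0.2895, 0.2895, 0.1960, 0.0256, 0.0000.
ρ = 0.6359; 0.6359 < 1, so it converges for any x₀.

yes, ρ = 0.6359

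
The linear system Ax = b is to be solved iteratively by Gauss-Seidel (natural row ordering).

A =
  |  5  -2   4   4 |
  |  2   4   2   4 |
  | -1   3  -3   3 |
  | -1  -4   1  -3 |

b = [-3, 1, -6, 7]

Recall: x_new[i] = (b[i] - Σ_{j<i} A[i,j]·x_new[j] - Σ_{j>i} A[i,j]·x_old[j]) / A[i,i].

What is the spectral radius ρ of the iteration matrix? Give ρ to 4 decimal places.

1.5428

Write A = D+L+U with D = diag(5, 4, -3, -3).
T_GS = -(D+L)⁻¹U: row 0 first, T[0,2] = -(4)/(5) = -0.8000; later rows by forward substitution.
  T[0,:] = [+0.0000, +0.4000, -0.8000, -0.8000]
  T[1,:] = [+0.0000, -0.2000, -0.1000, -0.6000]
  T[2,:] = [+0.0000, -0.3333, +0.1667, +0.6667]
  T[3,:] = [+0.0000, +0.0222, +0.4556, +1.2889]
|roots of det(T-λI)|: 1.5428, 0.2079, 0.2079, 0.0000.
ρ(T) = max|λ| = 1.5428; 1.5428 > 1 ⇒ diverges.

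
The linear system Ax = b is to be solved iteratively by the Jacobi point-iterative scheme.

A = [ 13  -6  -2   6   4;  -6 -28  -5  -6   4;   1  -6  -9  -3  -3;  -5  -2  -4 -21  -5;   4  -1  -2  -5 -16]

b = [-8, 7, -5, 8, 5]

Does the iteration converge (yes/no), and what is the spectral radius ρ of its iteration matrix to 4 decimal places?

Split A = D + L + U, D = diag(13, -28, -9, -21, -16).
Jacobi T = -D⁻¹(L+U): T[4,2] = -(-2)/(-16) = -0.1250; T[4,4] = 0.
  T[0,:] = [+0.0000 +0.4615 +0.1538 -0.4615 -0.3077]
  T[1,:] = [-0.2143 +0.0000 -0.1786 -0.2143 +0.1429]
  T[2,:] = [+0.1111 -0.6667 +0.0000 -0.3333 -0.3333]
  T[3,:] = [-0.2381 -0.0952 -0.1905 +0.0000 -0.2381]
  T[4,:] = [+0.2500 -0.0625 -0.1250 -0.3125 +0.0000]
eigenvalue magnitudes: 0.6287, 0.4496, 0.4496, 0.3977, 0.3977.
ρ(T) = max|λ| = 0.6287; 0.6287 < 1: convergent.

yes, ρ = 0.6287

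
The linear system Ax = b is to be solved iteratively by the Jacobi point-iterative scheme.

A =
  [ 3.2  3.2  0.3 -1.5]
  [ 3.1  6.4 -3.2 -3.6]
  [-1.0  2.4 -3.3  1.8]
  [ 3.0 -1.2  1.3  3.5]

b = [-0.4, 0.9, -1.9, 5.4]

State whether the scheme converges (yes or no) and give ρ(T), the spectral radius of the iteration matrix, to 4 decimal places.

no, ρ = 1.1665

Write A = D+L+U with D = diag(3.2, 6.4, -3.3, 3.5).
Jacobi T = -D⁻¹(L+U): T[1,0] = -(3.1)/(6.4) = -0.4844; T[1,1] = 0.
  T[0,:] = [+0.0000, -1.0000, -0.0938, +0.4688]
  T[1,:] = [-0.4844, +0.0000, +0.5000, +0.5625]
  T[2,:] = [-0.3030, +0.7273, +0.0000, +0.5455]
  T[3,:] = [-0.8571, +0.3429, -0.3714, +0.0000]
eigenvalue magnitudes: 1.1665, 0.7589, 0.7589, 0.7257.
spectral radius ρ = 1.1665; 1.1665 > 1: divergent.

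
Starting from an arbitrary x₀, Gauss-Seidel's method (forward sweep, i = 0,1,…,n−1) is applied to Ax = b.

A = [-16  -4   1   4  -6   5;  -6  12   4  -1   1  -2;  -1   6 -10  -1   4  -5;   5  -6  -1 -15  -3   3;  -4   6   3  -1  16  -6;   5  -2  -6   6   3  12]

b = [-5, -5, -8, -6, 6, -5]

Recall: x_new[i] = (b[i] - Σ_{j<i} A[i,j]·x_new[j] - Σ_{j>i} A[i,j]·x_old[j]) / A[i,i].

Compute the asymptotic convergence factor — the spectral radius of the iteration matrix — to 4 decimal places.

Split A = D + L + U, D = diag(-16, 12, -10, -15, 16, 12).
GS T = -(D+L)⁻¹U: row 0 first, T[0,4] = -(-6)/(-16) = -0.3750; later rows by forward substitution.
  T[0,:] = [+0.0000 -0.2500 +0.0625 +0.2500 -0.3750 +0.3125]
  T[1,:] = [+0.0000 -0.1250 -0.3021 +0.2083 -0.2708 +0.3229]
  T[2,:] = [+0.0000 -0.0500 -0.1875 +0.0000 +0.2750 -0.3375]
  T[3,:] = [+0.0000 -0.0300 +0.1542 -0.0000 -0.2350 +0.1975]
  T[4,:] = [+0.0000 -0.0081 +0.1737 -0.0156 -0.0584 +0.4077]
  T[5,:] = [+0.0000 +0.0754 -0.2906 -0.0655 +0.3807 -0.4458]
|eigenvalues of T|: 0.8877, 0.2489, 0.1860, 0.1860, 0.0341, 0.0000.
spectral radius ρ = 0.8877; 0.8877 < 1 ⇒ converges.

0.8877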